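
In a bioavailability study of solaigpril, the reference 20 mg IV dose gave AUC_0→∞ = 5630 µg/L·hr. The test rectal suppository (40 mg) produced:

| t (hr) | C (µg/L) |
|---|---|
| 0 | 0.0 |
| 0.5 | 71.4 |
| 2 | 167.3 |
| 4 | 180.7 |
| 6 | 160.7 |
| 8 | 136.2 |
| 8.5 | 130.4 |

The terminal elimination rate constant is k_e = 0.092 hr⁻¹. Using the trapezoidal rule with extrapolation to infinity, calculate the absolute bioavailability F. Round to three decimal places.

Trapezoidal AUC_0→8.5 (rectal suppository):
  [0→0.5]: (0.0+71.4)/2 × 0.5 = 17.85
  [0.5→2]: (71.4+167.3)/2 × 1.5 = 179.025
  [2→4]: (167.3+180.7)/2 × 2 = 348.0
  [4→6]: (180.7+160.7)/2 × 2 = 341.4
  [6→8]: (160.7+136.2)/2 × 2 = 296.9
  [8→8.5]: (136.2+130.4)/2 × 0.5 = 66.65
  Sum = 1249.825 µg/L·hr
Tail: C_last/k_e = 130.4/0.092 = 1417.391
AUC_0→∞ (rectal suppository) = 1249.825 + 1417.391 = 2667.216 µg/L·hr
F = (AUC_ev/D_ev)/(AUC_iv/D_iv) = (2667.216/40)/(5630/20) = 66.6804/281.5 = 0.2369

F = 0.237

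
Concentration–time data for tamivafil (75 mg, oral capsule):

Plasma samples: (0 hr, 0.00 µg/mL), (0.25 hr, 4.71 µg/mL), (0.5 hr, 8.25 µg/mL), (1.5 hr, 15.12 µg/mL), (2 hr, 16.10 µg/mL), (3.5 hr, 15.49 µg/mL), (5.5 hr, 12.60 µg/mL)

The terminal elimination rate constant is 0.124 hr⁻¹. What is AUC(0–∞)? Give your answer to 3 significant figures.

Trapezoidal AUC_0→5.5:
  [0→0.25]: (0.00+4.71)/2 × 0.25 = 0.58875
  [0.25→0.5]: (4.71+8.25)/2 × 0.25 = 1.62
  [0.5→1.5]: (8.25+15.12)/2 × 1 = 11.685
  [1.5→2]: (15.12+16.10)/2 × 0.5 = 7.805
  [2→3.5]: (16.10+15.49)/2 × 1.5 = 23.6925
  [3.5→5.5]: (15.49+12.60)/2 × 2 = 28.09
  Sum = 73.48125 µg/mL·hr
Extrapolated tail: C_last / k_e = 12.60 / 0.124 = 101.613
AUC_0→∞ = 73.48125 + 101.613 = 175.09425 µg/mL·hr

AUC = 175 µg/mL·hr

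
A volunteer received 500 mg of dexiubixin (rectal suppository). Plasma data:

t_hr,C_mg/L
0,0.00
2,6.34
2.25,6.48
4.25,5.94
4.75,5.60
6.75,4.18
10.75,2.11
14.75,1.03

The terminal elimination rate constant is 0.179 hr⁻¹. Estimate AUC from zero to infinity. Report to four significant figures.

Trapezoidal AUC_0→14.75:
  [0→2]: (0.00+6.34)/2 × 2 = 6.34
  [2→2.25]: (6.34+6.48)/2 × 0.25 = 1.6025
  [2.25→4.25]: (6.48+5.94)/2 × 2 = 12.42
  [4.25→4.75]: (5.94+5.60)/2 × 0.5 = 2.885
  [4.75→6.75]: (5.60+4.18)/2 × 2 = 9.78
  [6.75→10.75]: (4.18+2.11)/2 × 4 = 12.58
  [10.75→14.75]: (2.11+1.03)/2 × 4 = 6.28
  Sum = 51.8875 mg/L·hr
Extrapolated tail: C_last / k_e = 1.03 / 0.179 = 5.754
AUC_0→∞ = 51.8875 + 5.754 = 57.6415 mg/L·hr

AUC = 57.64 mg/L·hr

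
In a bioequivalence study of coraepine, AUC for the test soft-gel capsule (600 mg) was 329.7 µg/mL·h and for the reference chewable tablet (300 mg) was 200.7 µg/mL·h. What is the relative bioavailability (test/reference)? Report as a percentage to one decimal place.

F_rel = (AUC_test/D_test) / (AUC_ref/D_ref)
      = (329.7/600) / (200.7/300)
      = 0.5495 / 0.669 = 0.8214 = 82.14%

F_rel = 82.1%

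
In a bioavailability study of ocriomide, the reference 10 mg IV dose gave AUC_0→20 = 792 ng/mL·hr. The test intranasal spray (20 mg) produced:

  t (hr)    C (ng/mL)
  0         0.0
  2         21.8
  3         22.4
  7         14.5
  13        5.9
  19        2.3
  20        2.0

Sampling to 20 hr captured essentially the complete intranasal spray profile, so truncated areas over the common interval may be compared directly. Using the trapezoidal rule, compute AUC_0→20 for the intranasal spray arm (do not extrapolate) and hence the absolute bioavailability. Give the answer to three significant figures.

F = 0.130

Trapezoidal AUC_0→20 (intranasal spray):
  [0→2]: (0.0+21.8)/2 × 2 = 21.8
  [2→3]: (21.8+22.4)/2 × 1 = 22.1
  [3→7]: (22.4+14.5)/2 × 4 = 73.8
  [7→13]: (14.5+5.9)/2 × 6 = 61.2
  [13→19]: (5.9+2.3)/2 × 6 = 24.6
  [19→20]: (2.3+2.0)/2 × 1 = 2.15
  Sum = 205.65 ng/mL·hr
F = (AUC_ev/D_ev)/(AUC_iv/D_iv) = (205.65/20)/(792/10) = 10.2825/79.2 = 0.1298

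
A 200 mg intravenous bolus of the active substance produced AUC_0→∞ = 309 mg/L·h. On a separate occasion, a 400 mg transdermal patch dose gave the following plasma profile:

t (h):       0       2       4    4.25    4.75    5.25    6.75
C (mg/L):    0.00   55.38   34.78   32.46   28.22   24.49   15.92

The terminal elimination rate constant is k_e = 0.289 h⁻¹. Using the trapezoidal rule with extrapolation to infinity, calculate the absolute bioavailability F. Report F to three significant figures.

Trapezoidal AUC_0→6.75 (transdermal patch):
  [0→2]: (0.00+55.38)/2 × 2 = 55.38
  [2→4]: (55.38+34.78)/2 × 2 = 90.16
  [4→4.25]: (34.78+32.46)/2 × 0.25 = 8.405
  [4.25→4.75]: (32.46+28.22)/2 × 0.5 = 15.17
  [4.75→5.25]: (28.22+24.49)/2 × 0.5 = 13.1775
  [5.25→6.75]: (24.49+15.92)/2 × 1.5 = 30.3075
  Sum = 212.6 mg/L·h
Tail: C_last/k_e = 15.92/0.289 = 55.087
AUC_0→∞ (transdermal patch) = 212.6 + 55.087 = 267.687 mg/L·h
F = (AUC_ev/D_ev)/(AUC_iv/D_iv) = (267.687/400)/(309/200) = 0.6692175/1.545 = 0.4332

F = 0.433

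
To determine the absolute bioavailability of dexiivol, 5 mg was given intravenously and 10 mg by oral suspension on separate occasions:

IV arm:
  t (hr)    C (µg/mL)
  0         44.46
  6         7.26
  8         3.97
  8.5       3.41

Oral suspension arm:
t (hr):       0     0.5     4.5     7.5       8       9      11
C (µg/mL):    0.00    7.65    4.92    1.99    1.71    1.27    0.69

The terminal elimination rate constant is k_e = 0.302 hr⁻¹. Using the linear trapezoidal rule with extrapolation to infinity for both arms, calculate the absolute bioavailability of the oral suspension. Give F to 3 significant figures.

Trapezoidal AUC_0→8.5 (IV):
  [0→6]: (44.46+7.26)/2 × 6 = 155.16
  [6→8]: (7.26+3.97)/2 × 2 = 11.23
  [8→8.5]: (3.97+3.41)/2 × 0.5 = 1.845
  Sum = 168.235 µg/mL·hr
IV tail: 3.41/0.302 = 11.291; AUC_iv,0→∞ = 168.235 + 11.291 = 179.526 µg/mL·hr
Trapezoidal AUC_0→11 (oral suspension):
  [0→0.5]: (0.00+7.65)/2 × 0.5 = 1.9125
  [0.5→4.5]: (7.65+4.92)/2 × 4 = 25.14
  [4.5→7.5]: (4.92+1.99)/2 × 3 = 10.365
  [7.5→8]: (1.99+1.71)/2 × 0.5 = 0.925
  [8→9]: (1.71+1.27)/2 × 1 = 1.49
  [9→11]: (1.27+0.69)/2 × 2 = 1.96
  Sum = 41.7925 µg/mL·hr
oral suspension tail: 0.69/0.302 = 2.285; AUC_ev,0→∞ = 41.7925 + 2.285 = 44.0775 µg/mL·hr
F = (AUC_ev/D_ev)/(AUC_iv/D_iv) = (44.0775/10)/(179.526/5) = 4.40775/35.9052 = 0.1228

F = 0.123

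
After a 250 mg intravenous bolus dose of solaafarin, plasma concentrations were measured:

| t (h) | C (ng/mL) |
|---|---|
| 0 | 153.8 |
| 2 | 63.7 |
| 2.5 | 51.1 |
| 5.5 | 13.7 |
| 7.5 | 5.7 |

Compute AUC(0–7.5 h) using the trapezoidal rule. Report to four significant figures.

Trapezoidal AUC_0→7.5:
  [0→2]: (153.8+63.7)/2 × 2 = 217.5
  [2→2.5]: (63.7+51.1)/2 × 0.5 = 28.7
  [2.5→5.5]: (51.1+13.7)/2 × 3 = 97.2
  [5.5→7.5]: (13.7+5.7)/2 × 2 = 19.4
  Sum = 362.8 ng/mL·h

AUC = 362.8 ng/mL·h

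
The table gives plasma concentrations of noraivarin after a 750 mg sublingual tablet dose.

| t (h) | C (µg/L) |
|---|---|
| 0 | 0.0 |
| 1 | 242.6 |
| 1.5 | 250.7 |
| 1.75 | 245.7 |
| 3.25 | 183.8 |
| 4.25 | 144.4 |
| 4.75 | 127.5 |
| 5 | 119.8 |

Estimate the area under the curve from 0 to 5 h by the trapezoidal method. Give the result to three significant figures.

AUC = 892 µg/L·h

Trapezoidal AUC_0→5:
  [0→1]: (0.0+242.6)/2 × 1 = 121.3
  [1→1.5]: (242.6+250.7)/2 × 0.5 = 123.325
  [1.5→1.75]: (250.7+245.7)/2 × 0.25 = 62.05
  [1.75→3.25]: (245.7+183.8)/2 × 1.5 = 322.125
  [3.25→4.25]: (183.8+144.4)/2 × 1 = 164.1
  [4.25→4.75]: (144.4+127.5)/2 × 0.5 = 67.975
  [4.75→5]: (127.5+119.8)/2 × 0.25 = 30.9125
  Sum = 891.7875 µg/L·h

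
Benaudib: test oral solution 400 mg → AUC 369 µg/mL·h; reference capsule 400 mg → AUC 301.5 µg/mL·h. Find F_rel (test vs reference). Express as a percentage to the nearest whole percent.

F_rel = 122%

F_rel = (AUC_test/D_test) / (AUC_ref/D_ref)
      = (369/400) / (301.5/400)
      = 0.9225 / 0.75375 = 1.2239 = 122.39%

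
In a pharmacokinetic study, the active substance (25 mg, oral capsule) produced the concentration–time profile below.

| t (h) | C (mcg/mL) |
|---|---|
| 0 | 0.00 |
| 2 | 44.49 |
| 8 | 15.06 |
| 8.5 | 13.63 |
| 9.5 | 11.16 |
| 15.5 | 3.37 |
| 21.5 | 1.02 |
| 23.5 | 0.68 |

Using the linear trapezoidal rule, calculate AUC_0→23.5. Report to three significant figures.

Trapezoidal AUC_0→23.5:
  [0→2]: (0.00+44.49)/2 × 2 = 44.49
  [2→8]: (44.49+15.06)/2 × 6 = 178.65
  [8→8.5]: (15.06+13.63)/2 × 0.5 = 7.1725
  [8.5→9.5]: (13.63+11.16)/2 × 1 = 12.395
  [9.5→15.5]: (11.16+3.37)/2 × 6 = 43.59
  [15.5→21.5]: (3.37+1.02)/2 × 6 = 13.17
  [21.5→23.5]: (1.02+0.68)/2 × 2 = 1.7
  Sum = 301.1675 mcg/mL·h

AUC = 301 mcg/mL·h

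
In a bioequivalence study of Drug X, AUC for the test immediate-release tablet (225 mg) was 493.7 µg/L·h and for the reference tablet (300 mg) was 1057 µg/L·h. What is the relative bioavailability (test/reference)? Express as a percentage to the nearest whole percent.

F_rel = 62%

F_rel = (AUC_test/D_test) / (AUC_ref/D_ref)
      = (493.7/225) / (1057/300)
      = 2.19422 / 3.52333 = 0.6228 = 62.28%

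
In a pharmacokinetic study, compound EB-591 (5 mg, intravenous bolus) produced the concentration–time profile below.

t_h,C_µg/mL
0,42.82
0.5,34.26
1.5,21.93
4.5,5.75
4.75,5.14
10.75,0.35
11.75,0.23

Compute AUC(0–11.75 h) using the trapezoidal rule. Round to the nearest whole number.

Trapezoidal AUC_0→11.75:
  [0→0.5]: (42.82+34.26)/2 × 0.5 = 19.27
  [0.5→1.5]: (34.26+21.93)/2 × 1 = 28.095
  [1.5→4.5]: (21.93+5.75)/2 × 3 = 41.52
  [4.5→4.75]: (5.75+5.14)/2 × 0.25 = 1.36125
  [4.75→10.75]: (5.14+0.35)/2 × 6 = 16.47
  [10.75→11.75]: (0.35+0.23)/2 × 1 = 0.29
  Sum = 107.00625 µg/mL·h

AUC = 107 µg/mL·h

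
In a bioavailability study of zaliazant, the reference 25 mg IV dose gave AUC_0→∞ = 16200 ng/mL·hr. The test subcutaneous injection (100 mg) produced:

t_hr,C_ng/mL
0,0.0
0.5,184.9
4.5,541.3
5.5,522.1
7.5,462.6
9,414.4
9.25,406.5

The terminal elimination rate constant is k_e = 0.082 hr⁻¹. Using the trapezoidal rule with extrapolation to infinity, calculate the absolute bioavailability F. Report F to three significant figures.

Trapezoidal AUC_0→9.25 (subcutaneous injection):
  [0→0.5]: (0.0+184.9)/2 × 0.5 = 46.225
  [0.5→4.5]: (184.9+541.3)/2 × 4 = 1452.4
  [4.5→5.5]: (541.3+522.1)/2 × 1 = 531.7
  [5.5→7.5]: (522.1+462.6)/2 × 2 = 984.7
  [7.5→9]: (462.6+414.4)/2 × 1.5 = 657.75
  [9→9.25]: (414.4+406.5)/2 × 0.25 = 102.6125
  Sum = 3775.3875 ng/mL·hr
Tail: C_last/k_e = 406.5/0.082 = 4957.317
AUC_0→∞ (subcutaneous injection) = 3775.3875 + 4957.317 = 8732.7045 ng/mL·hr
F = (AUC_ev/D_ev)/(AUC_iv/D_iv) = (8732.7045/100)/(16200/25) = 87.327045/648 = 0.1348

F = 0.135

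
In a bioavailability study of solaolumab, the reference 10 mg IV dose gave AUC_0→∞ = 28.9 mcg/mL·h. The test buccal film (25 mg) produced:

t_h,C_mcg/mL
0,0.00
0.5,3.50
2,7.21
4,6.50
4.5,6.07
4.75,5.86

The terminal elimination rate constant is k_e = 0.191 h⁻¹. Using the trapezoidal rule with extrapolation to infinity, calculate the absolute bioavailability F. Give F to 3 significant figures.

F = 0.802

Trapezoidal AUC_0→4.75 (buccal film):
  [0→0.5]: (0.00+3.50)/2 × 0.5 = 0.875
  [0.5→2]: (3.50+7.21)/2 × 1.5 = 8.0325
  [2→4]: (7.21+6.50)/2 × 2 = 13.71
  [4→4.5]: (6.50+6.07)/2 × 0.5 = 3.1425
  [4.5→4.75]: (6.07+5.86)/2 × 0.25 = 1.49125
  Sum = 27.25125 mcg/mL·h
Tail: C_last/k_e = 5.86/0.191 = 30.681
AUC_0→∞ (buccal film) = 27.25125 + 30.681 = 57.93225 mcg/mL·h
F = (AUC_ev/D_ev)/(AUC_iv/D_iv) = (57.93225/25)/(28.9/10) = 2.31729/2.89 = 0.8018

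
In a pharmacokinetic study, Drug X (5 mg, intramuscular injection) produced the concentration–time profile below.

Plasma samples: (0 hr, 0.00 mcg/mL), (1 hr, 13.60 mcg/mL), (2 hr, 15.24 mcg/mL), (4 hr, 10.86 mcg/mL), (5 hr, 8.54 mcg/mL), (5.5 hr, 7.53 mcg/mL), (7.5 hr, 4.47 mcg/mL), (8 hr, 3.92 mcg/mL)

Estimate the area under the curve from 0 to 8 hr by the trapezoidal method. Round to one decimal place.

Trapezoidal AUC_0→8:
  [0→1]: (0.00+13.60)/2 × 1 = 6.8
  [1→2]: (13.60+15.24)/2 × 1 = 14.42
  [2→4]: (15.24+10.86)/2 × 2 = 26.1
  [4→5]: (10.86+8.54)/2 × 1 = 9.7
  [5→5.5]: (8.54+7.53)/2 × 0.5 = 4.0175
  [5.5→7.5]: (7.53+4.47)/2 × 2 = 12.0
  [7.5→8]: (4.47+3.92)/2 × 0.5 = 2.0975
  Sum = 75.135 mcg/mL·hr

AUC = 75.1 mcg/mL·hr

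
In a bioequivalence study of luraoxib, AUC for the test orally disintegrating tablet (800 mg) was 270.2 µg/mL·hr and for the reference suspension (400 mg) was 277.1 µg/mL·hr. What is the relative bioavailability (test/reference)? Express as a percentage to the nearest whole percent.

F_rel = 49%

F_rel = (AUC_test/D_test) / (AUC_ref/D_ref)
      = (270.2/800) / (277.1/400)
      = 0.33775 / 0.69275 = 0.4875 = 48.75%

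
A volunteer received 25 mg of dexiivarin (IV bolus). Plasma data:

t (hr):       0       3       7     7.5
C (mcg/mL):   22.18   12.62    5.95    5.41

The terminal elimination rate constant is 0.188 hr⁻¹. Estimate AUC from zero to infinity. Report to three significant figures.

Trapezoidal AUC_0→7.5:
  [0→3]: (22.18+12.62)/2 × 3 = 52.2
  [3→7]: (12.62+5.95)/2 × 4 = 37.14
  [7→7.5]: (5.95+5.41)/2 × 0.5 = 2.84
  Sum = 92.18 mcg/mL·hr
Extrapolated tail: C_last / k_e = 5.41 / 0.188 = 28.777
AUC_0→∞ = 92.18 + 28.777 = 120.957 mcg/mL·hr

AUC = 121 mcg/mL·hr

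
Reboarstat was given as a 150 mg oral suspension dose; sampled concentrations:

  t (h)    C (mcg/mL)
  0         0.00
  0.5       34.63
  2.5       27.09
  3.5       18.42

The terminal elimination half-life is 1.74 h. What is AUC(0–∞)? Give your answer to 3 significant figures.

AUC = 139 mcg/mL·h

Trapezoidal AUC_0→3.5:
  [0→0.5]: (0.00+34.63)/2 × 0.5 = 8.6575
  [0.5→2.5]: (34.63+27.09)/2 × 2 = 61.72
  [2.5→3.5]: (27.09+18.42)/2 × 1 = 22.755
  Sum = 93.1325 mcg/mL·h
k_e = ln2 / t½ = 0.693147 / 1.74 = 0.3984 h^-1
Extrapolated tail: C_last / k_e = 18.42 / 0.3984 = 46.235
AUC_0→∞ = 93.1325 + 46.235 = 139.3675 mcg/mL·h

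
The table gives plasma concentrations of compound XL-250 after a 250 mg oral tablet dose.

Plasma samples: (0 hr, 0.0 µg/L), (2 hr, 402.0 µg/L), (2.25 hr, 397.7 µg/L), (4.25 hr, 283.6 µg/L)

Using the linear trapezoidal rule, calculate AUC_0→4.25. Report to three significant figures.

Trapezoidal AUC_0→4.25:
  [0→2]: (0.0+402.0)/2 × 2 = 402.0
  [2→2.25]: (402.0+397.7)/2 × 0.25 = 99.9625
  [2.25→4.25]: (397.7+283.6)/2 × 2 = 681.3
  Sum = 1183.2625 µg/L·hr

AUC = 1180 µg/L·hr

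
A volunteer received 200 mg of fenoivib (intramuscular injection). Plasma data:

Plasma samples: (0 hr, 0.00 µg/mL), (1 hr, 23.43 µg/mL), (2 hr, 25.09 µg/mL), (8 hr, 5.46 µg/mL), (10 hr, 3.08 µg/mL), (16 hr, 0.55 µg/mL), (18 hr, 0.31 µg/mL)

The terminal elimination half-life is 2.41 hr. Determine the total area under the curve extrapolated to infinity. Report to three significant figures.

Trapezoidal AUC_0→18:
  [0→1]: (0.00+23.43)/2 × 1 = 11.715
  [1→2]: (23.43+25.09)/2 × 1 = 24.26
  [2→8]: (25.09+5.46)/2 × 6 = 91.65
  [8→10]: (5.46+3.08)/2 × 2 = 8.54
  [10→16]: (3.08+0.55)/2 × 6 = 10.89
  [16→18]: (0.55+0.31)/2 × 2 = 0.86
  Sum = 147.915 µg/mL·hr
k_e = ln2 / t½ = 0.693147 / 2.41 = 0.2876 hr^-1
Extrapolated tail: C_last / k_e = 0.31 / 0.2876 = 1.078
AUC_0→∞ = 147.915 + 1.078 = 148.993 µg/mL·hr

AUC = 149 µg/mL·hr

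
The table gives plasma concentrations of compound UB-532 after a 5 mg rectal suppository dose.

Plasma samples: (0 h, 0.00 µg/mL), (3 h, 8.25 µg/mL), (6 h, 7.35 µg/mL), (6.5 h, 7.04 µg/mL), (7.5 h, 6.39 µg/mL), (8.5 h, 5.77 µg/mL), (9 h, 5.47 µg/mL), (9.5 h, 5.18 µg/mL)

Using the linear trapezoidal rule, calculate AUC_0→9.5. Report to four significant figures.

Trapezoidal AUC_0→9.5:
  [0→3]: (0.00+8.25)/2 × 3 = 12.375
  [3→6]: (8.25+7.35)/2 × 3 = 23.4
  [6→6.5]: (7.35+7.04)/2 × 0.5 = 3.5975
  [6.5→7.5]: (7.04+6.39)/2 × 1 = 6.715
  [7.5→8.5]: (6.39+5.77)/2 × 1 = 6.08
  [8.5→9]: (5.77+5.47)/2 × 0.5 = 2.81
  [9→9.5]: (5.47+5.18)/2 × 0.5 = 2.6625
  Sum = 57.64 µg/mL·h

AUC = 57.64 µg/mL·h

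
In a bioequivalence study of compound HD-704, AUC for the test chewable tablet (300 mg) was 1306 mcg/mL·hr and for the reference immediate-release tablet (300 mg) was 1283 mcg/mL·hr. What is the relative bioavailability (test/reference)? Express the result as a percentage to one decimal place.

F_rel = (AUC_test/D_test) / (AUC_ref/D_ref)
      = (1306/300) / (1283/300)
      = 4.35333 / 4.27667 = 1.0179 = 101.79%

F_rel = 101.8%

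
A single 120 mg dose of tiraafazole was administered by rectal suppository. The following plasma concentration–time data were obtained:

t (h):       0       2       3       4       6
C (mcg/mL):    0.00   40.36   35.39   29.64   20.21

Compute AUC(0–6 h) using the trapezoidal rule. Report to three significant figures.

Trapezoidal AUC_0→6:
  [0→2]: (0.00+40.36)/2 × 2 = 40.36
  [2→3]: (40.36+35.39)/2 × 1 = 37.875
  [3→4]: (35.39+29.64)/2 × 1 = 32.515
  [4→6]: (29.64+20.21)/2 × 2 = 49.85
  Sum = 160.6 mcg/mL·h

AUC = 161 mcg/mL·h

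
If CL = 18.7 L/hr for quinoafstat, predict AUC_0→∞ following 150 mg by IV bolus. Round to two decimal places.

AUC = 8.02 mg/L·hr

AUC_0→∞ = Dose_iv / CL
        = 150 / 18.7 = 8.02139 mg/L·hr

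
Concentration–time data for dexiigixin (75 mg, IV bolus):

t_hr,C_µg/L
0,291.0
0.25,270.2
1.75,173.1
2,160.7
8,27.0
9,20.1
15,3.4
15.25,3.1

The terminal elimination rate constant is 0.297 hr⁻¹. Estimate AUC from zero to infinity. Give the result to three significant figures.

Trapezoidal AUC_0→15.25:
  [0→0.25]: (291.0+270.2)/2 × 0.25 = 70.15
  [0.25→1.75]: (270.2+173.1)/2 × 1.5 = 332.475
  [1.75→2]: (173.1+160.7)/2 × 0.25 = 41.725
  [2→8]: (160.7+27.0)/2 × 6 = 563.1
  [8→9]: (27.0+20.1)/2 × 1 = 23.55
  [9→15]: (20.1+3.4)/2 × 6 = 70.5
  [15→15.25]: (3.4+3.1)/2 × 0.25 = 0.8125
  Sum = 1102.3125 µg/L·hr
Extrapolated tail: C_last / k_e = 3.1 / 0.297 = 10.438
AUC_0→∞ = 1102.3125 + 10.438 = 1112.7505 µg/L·hr

AUC = 1110 µg/L·hr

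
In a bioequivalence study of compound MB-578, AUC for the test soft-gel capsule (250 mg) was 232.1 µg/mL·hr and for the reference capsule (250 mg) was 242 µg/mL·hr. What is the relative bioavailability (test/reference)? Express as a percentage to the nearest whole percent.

F_rel = 96%

F_rel = (AUC_test/D_test) / (AUC_ref/D_ref)
      = (232.1/250) / (242/250)
      = 0.9284 / 0.968 = 0.9591 = 95.91%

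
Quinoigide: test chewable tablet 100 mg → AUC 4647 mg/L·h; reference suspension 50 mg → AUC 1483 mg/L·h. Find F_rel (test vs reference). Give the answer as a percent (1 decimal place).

F_rel = (AUC_test/D_test) / (AUC_ref/D_ref)
      = (4647/100) / (1483/50)
      = 46.47 / 29.66 = 1.5668 = 156.68%

F_rel = 156.7%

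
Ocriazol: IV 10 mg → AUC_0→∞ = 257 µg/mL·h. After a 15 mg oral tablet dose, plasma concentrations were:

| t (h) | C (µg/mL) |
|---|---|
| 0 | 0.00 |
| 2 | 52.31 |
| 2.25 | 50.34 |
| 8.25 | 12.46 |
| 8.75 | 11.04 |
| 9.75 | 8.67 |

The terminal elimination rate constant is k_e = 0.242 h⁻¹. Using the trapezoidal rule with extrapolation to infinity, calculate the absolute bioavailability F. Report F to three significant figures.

F = 0.791

Trapezoidal AUC_0→9.75 (oral tablet):
  [0→2]: (0.00+52.31)/2 × 2 = 52.31
  [2→2.25]: (52.31+50.34)/2 × 0.25 = 12.83125
  [2.25→8.25]: (50.34+12.46)/2 × 6 = 188.4
  [8.25→8.75]: (12.46+11.04)/2 × 0.5 = 5.875
  [8.75→9.75]: (11.04+8.67)/2 × 1 = 9.855
  Sum = 269.27125 µg/mL·h
Tail: C_last/k_e = 8.67/0.242 = 35.826
AUC_0→∞ (oral tablet) = 269.27125 + 35.826 = 305.09725 µg/mL·h
F = (AUC_ev/D_ev)/(AUC_iv/D_iv) = (305.09725/15)/(257/10) = 20.3398/25.7 = 0.7914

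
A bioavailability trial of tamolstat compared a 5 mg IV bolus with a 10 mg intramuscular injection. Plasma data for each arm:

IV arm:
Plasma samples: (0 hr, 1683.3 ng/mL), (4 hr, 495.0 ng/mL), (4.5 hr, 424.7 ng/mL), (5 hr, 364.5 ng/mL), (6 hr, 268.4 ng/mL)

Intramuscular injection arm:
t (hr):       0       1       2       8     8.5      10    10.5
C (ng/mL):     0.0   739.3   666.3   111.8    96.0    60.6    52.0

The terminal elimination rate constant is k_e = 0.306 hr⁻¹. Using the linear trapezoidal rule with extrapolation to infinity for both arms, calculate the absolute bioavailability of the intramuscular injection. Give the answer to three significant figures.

Trapezoidal AUC_0→6 (IV):
  [0→4]: (1683.3+495.0)/2 × 4 = 4356.6
  [4→4.5]: (495.0+424.7)/2 × 0.5 = 229.925
  [4.5→5]: (424.7+364.5)/2 × 0.5 = 197.3
  [5→6]: (364.5+268.4)/2 × 1 = 316.45
  Sum = 5100.275 ng/mL·hr
IV tail: 268.4/0.306 = 877.124; AUC_iv,0→∞ = 5100.275 + 877.124 = 5977.399 ng/mL·hr
Trapezoidal AUC_0→10.5 (intramuscular injection):
  [0→1]: (0.0+739.3)/2 × 1 = 369.65
  [1→2]: (739.3+666.3)/2 × 1 = 702.8
  [2→8]: (666.3+111.8)/2 × 6 = 2334.3
  [8→8.5]: (111.8+96.0)/2 × 0.5 = 51.95
  [8.5→10]: (96.0+60.6)/2 × 1.5 = 117.45
  [10→10.5]: (60.6+52.0)/2 × 0.5 = 28.15
  Sum = 3604.3 ng/mL·hr
intramuscular injection tail: 52.0/0.306 = 169.935; AUC_ev,0→∞ = 3604.3 + 169.935 = 3774.235 ng/mL·hr
F = (AUC_ev/D_ev)/(AUC_iv/D_iv) = (3774.235/10)/(5977.399/5) = 377.4235/1195.4798 = 0.3157

F = 0.316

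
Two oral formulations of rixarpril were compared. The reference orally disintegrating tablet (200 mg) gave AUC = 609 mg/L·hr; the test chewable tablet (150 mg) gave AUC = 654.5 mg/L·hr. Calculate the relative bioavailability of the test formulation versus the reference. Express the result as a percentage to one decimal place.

F_rel = (AUC_test/D_test) / (AUC_ref/D_ref)
      = (654.5/150) / (609/200)
      = 4.36333 / 3.045 = 1.4329 = 143.29%

F_rel = 143.3%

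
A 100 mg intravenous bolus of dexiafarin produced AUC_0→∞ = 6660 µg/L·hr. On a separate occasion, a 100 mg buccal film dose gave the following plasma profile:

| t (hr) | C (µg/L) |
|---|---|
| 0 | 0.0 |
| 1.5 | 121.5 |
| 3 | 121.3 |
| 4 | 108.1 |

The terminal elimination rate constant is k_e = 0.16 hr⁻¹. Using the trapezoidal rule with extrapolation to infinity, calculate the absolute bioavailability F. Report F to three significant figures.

Trapezoidal AUC_0→4 (buccal film):
  [0→1.5]: (0.0+121.5)/2 × 1.5 = 91.125
  [1.5→3]: (121.5+121.3)/2 × 1.5 = 182.1
  [3→4]: (121.3+108.1)/2 × 1 = 114.7
  Sum = 387.925 µg/L·hr
Tail: C_last/k_e = 108.1/0.16 = 675.625
AUC_0→∞ (buccal film) = 387.925 + 675.625 = 1063.55 µg/L·hr
F = (AUC_ev/D_ev)/(AUC_iv/D_iv) = (1063.55/100)/(6660/100) = 10.6355/66.6 = 0.1597

F = 0.160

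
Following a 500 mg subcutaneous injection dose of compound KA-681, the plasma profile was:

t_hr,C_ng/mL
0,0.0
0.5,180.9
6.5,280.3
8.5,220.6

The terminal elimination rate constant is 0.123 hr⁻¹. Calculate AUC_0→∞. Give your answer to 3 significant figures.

Trapezoidal AUC_0→8.5:
  [0→0.5]: (0.0+180.9)/2 × 0.5 = 45.225
  [0.5→6.5]: (180.9+280.3)/2 × 6 = 1383.6
  [6.5→8.5]: (280.3+220.6)/2 × 2 = 500.9
  Sum = 1929.725 ng/mL·hr
Extrapolated tail: C_last / k_e = 220.6 / 0.123 = 1793.496
AUC_0→∞ = 1929.725 + 1793.496 = 3723.221 ng/mL·hr

AUC = 3720 ng/mL·hr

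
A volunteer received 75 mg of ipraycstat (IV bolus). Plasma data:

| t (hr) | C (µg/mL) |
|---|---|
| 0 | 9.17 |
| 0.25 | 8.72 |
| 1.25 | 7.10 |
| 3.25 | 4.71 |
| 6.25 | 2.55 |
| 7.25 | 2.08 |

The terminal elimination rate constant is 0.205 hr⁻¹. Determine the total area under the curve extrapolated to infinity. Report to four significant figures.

Trapezoidal AUC_0→7.25:
  [0→0.25]: (9.17+8.72)/2 × 0.25 = 2.23625
  [0.25→1.25]: (8.72+7.10)/2 × 1 = 7.91
  [1.25→3.25]: (7.10+4.71)/2 × 2 = 11.81
  [3.25→6.25]: (4.71+2.55)/2 × 3 = 10.89
  [6.25→7.25]: (2.55+2.08)/2 × 1 = 2.315
  Sum = 35.16125 µg/mL·hr
Extrapolated tail: C_last / k_e = 2.08 / 0.205 = 10.146
AUC_0→∞ = 35.16125 + 10.146 = 45.30725 µg/mL·hr

AUC = 45.31 µg/mL·hr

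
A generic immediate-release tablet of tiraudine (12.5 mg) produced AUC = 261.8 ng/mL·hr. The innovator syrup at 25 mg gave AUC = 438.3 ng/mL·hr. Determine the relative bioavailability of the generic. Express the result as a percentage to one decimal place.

F_rel = (AUC_test/D_test) / (AUC_ref/D_ref)
      = (261.8/12.5) / (438.3/25)
      = 20.944 / 17.532 = 1.1946 = 119.46%

F_rel = 119.5%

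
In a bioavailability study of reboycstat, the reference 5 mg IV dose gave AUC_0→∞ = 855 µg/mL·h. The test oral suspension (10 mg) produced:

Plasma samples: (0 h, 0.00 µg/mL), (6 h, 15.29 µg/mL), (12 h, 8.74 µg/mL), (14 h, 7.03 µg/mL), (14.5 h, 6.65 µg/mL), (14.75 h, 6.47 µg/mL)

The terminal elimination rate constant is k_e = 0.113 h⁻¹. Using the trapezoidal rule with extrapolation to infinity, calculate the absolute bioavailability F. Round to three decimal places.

Trapezoidal AUC_0→14.75 (oral suspension):
  [0→6]: (0.00+15.29)/2 × 6 = 45.87
  [6→12]: (15.29+8.74)/2 × 6 = 72.09
  [12→14]: (8.74+7.03)/2 × 2 = 15.77
  [14→14.5]: (7.03+6.65)/2 × 0.5 = 3.42
  [14.5→14.75]: (6.65+6.47)/2 × 0.25 = 1.64
  Sum = 138.79 µg/mL·h
Tail: C_last/k_e = 6.47/0.113 = 57.257
AUC_0→∞ (oral suspension) = 138.79 + 57.257 = 196.047 µg/mL·h
F = (AUC_ev/D_ev)/(AUC_iv/D_iv) = (196.047/10)/(855/5) = 19.6047/171 = 0.1146

F = 0.115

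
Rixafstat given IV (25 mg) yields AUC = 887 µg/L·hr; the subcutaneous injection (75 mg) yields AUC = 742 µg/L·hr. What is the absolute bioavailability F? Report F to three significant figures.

F = 0.279

F = (AUC_ev / D_ev) / (AUC_iv / D_iv)
  = (742/75) / (887/25)
  = 9.89333 / 35.48 = 0.2788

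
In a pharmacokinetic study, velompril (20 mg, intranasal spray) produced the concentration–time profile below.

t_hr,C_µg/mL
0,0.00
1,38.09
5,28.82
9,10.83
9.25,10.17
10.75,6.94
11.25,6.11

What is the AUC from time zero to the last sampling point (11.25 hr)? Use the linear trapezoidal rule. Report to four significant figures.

Trapezoidal AUC_0→11.25:
  [0→1]: (0.00+38.09)/2 × 1 = 19.045
  [1→5]: (38.09+28.82)/2 × 4 = 133.82
  [5→9]: (28.82+10.83)/2 × 4 = 79.3
  [9→9.25]: (10.83+10.17)/2 × 0.25 = 2.625
  [9.25→10.75]: (10.17+6.94)/2 × 1.5 = 12.8325
  [10.75→11.25]: (6.94+6.11)/2 × 0.5 = 3.2625
  Sum = 250.885 µg/mL·hr

AUC = 250.9 µg/mL·hr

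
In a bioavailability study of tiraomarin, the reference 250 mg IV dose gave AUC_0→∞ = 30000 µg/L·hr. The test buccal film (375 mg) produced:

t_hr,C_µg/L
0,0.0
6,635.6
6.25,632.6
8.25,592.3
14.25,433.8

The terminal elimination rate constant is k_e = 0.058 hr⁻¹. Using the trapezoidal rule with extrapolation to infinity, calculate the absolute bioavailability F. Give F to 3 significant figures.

Trapezoidal AUC_0→14.25 (buccal film):
  [0→6]: (0.0+635.6)/2 × 6 = 1906.8
  [6→6.25]: (635.6+632.6)/2 × 0.25 = 158.525
  [6.25→8.25]: (632.6+592.3)/2 × 2 = 1224.9
  [8.25→14.25]: (592.3+433.8)/2 × 6 = 3078.3
  Sum = 6368.525 µg/L·hr
Tail: C_last/k_e = 433.8/0.058 = 7479.310
AUC_0→∞ (buccal film) = 6368.525 + 7479.310 = 13847.835 µg/L·hr
F = (AUC_ev/D_ev)/(AUC_iv/D_iv) = (13847.835/375)/(30000/250) = 36.92756/120 = 0.3077

F = 0.308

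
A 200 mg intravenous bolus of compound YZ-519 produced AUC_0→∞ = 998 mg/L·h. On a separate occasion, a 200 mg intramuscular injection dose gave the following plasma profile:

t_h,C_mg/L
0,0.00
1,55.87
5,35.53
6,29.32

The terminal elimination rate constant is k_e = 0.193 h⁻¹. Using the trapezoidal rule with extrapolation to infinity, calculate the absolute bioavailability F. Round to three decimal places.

F = 0.396

Trapezoidal AUC_0→6 (intramuscular injection):
  [0→1]: (0.00+55.87)/2 × 1 = 27.935
  [1→5]: (55.87+35.53)/2 × 4 = 182.8
  [5→6]: (35.53+29.32)/2 × 1 = 32.425
  Sum = 243.16 mg/L·h
Tail: C_last/k_e = 29.32/0.193 = 151.917
AUC_0→∞ (intramuscular injection) = 243.16 + 151.917 = 395.077 mg/L·h
F = (AUC_ev/D_ev)/(AUC_iv/D_iv) = (395.077/200)/(998/200) = 1.975385/4.99 = 0.3959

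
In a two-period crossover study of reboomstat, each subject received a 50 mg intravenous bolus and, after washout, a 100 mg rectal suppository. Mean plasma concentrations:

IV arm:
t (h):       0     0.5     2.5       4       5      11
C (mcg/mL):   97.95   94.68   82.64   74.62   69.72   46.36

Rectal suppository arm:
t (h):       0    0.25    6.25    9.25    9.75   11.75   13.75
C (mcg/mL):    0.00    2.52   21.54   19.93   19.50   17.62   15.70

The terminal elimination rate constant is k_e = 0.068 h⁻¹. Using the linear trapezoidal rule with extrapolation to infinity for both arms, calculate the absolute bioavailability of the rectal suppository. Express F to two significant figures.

Trapezoidal AUC_0→11 (IV):
  [0→0.5]: (97.95+94.68)/2 × 0.5 = 48.1575
  [0.5→2.5]: (94.68+82.64)/2 × 2 = 177.32
  [2.5→4]: (82.64+74.62)/2 × 1.5 = 117.945
  [4→5]: (74.62+69.72)/2 × 1 = 72.17
  [5→11]: (69.72+46.36)/2 × 6 = 348.24
  Sum = 763.8325 mcg/mL·h
IV tail: 46.36/0.068 = 681.765; AUC_iv,0→∞ = 763.8325 + 681.765 = 1445.5975 mcg/mL·h
Trapezoidal AUC_0→13.75 (rectal suppository):
  [0→0.25]: (0.00+2.52)/2 × 0.25 = 0.315
  [0.25→6.25]: (2.52+21.54)/2 × 6 = 72.18
  [6.25→9.25]: (21.54+19.93)/2 × 3 = 62.205
  [9.25→9.75]: (19.93+19.50)/2 × 0.5 = 9.8575
  [9.75→11.75]: (19.50+17.62)/2 × 2 = 37.12
  [11.75→13.75]: (17.62+15.70)/2 × 2 = 33.32
  Sum = 214.9975 mcg/mL·h
rectal suppository tail: 15.70/0.068 = 230.882; AUC_ev,0→∞ = 214.9975 + 230.882 = 445.8795 mcg/mL·h
F = (AUC_ev/D_ev)/(AUC_iv/D_iv) = (445.8795/100)/(1445.5975/50) = 4.458795/28.91195 = 0.1542

F = 0.15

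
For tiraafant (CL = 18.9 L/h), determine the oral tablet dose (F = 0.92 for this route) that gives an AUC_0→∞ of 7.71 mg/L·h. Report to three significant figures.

Dose = CL × AUC_0→∞ / F
     = 18.9 × 7.71 / 0.92 = 158.39 mg

Dose = 158 mg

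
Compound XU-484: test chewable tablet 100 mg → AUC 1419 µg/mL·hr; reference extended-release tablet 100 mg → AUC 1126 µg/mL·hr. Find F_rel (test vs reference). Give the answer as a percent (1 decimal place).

F_rel = (AUC_test/D_test) / (AUC_ref/D_ref)
      = (1419/100) / (1126/100)
      = 14.19 / 11.26 = 1.2602 = 126.02%

F_rel = 126.0%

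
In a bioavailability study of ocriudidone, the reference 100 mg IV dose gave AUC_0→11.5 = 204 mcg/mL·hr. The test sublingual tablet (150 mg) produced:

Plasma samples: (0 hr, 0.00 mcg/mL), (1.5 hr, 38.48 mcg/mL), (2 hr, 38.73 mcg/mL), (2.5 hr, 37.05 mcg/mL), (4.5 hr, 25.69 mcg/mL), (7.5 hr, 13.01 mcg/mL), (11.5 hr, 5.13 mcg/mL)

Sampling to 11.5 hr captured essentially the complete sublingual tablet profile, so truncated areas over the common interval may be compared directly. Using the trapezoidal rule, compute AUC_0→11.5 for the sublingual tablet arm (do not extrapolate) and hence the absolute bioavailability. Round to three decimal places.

F = 0.733

Trapezoidal AUC_0→11.5 (sublingual tablet):
  [0→1.5]: (0.00+38.48)/2 × 1.5 = 28.86
  [1.5→2]: (38.48+38.73)/2 × 0.5 = 19.3025
  [2→2.5]: (38.73+37.05)/2 × 0.5 = 18.945
  [2.5→4.5]: (37.05+25.69)/2 × 2 = 62.74
  [4.5→7.5]: (25.69+13.01)/2 × 3 = 58.05
  [7.5→11.5]: (13.01+5.13)/2 × 4 = 36.28
  Sum = 224.1775 mcg/mL·hr
F = (AUC_ev/D_ev)/(AUC_iv/D_iv) = (224.1775/150)/(204/100) = 1.49452/2.04 = 0.7326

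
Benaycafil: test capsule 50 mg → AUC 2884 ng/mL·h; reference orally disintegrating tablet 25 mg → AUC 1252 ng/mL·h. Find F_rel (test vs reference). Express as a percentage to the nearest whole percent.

F_rel = 115%

F_rel = (AUC_test/D_test) / (AUC_ref/D_ref)
      = (2884/50) / (1252/25)
      = 57.68 / 50.08 = 1.1518 = 115.18%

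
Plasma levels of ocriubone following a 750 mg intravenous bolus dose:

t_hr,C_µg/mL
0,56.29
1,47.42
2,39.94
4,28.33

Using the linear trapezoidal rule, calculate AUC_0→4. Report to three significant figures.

AUC = 164 µg/mL·hr

Trapezoidal AUC_0→4:
  [0→1]: (56.29+47.42)/2 × 1 = 51.855
  [1→2]: (47.42+39.94)/2 × 1 = 43.68
  [2→4]: (39.94+28.33)/2 × 2 = 68.27
  Sum = 163.805 µg/mL·hr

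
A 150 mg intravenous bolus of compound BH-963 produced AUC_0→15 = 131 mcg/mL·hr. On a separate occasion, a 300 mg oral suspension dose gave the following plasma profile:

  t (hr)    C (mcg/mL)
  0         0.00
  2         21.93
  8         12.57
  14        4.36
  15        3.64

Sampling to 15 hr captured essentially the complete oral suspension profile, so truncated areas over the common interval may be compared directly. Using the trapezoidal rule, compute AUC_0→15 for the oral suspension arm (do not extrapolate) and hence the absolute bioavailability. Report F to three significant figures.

Trapezoidal AUC_0→15 (oral suspension):
  [0→2]: (0.00+21.93)/2 × 2 = 21.93
  [2→8]: (21.93+12.57)/2 × 6 = 103.5
  [8→14]: (12.57+4.36)/2 × 6 = 50.79
  [14→15]: (4.36+3.64)/2 × 1 = 4.0
  Sum = 180.22 mcg/mL·hr
F = (AUC_ev/D_ev)/(AUC_iv/D_iv) = (180.22/300)/(131/150) = 0.600733/0.873333 = 0.6879

F = 0.688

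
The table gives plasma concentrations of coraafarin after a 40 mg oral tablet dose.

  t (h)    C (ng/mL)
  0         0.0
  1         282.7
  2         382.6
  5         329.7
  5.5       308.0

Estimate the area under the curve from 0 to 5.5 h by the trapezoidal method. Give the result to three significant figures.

Trapezoidal AUC_0→5.5:
  [0→1]: (0.0+282.7)/2 × 1 = 141.35
  [1→2]: (282.7+382.6)/2 × 1 = 332.65
  [2→5]: (382.6+329.7)/2 × 3 = 1068.45
  [5→5.5]: (329.7+308.0)/2 × 0.5 = 159.425
  Sum = 1701.875 ng/mL·h

AUC = 1700 ng/mL·h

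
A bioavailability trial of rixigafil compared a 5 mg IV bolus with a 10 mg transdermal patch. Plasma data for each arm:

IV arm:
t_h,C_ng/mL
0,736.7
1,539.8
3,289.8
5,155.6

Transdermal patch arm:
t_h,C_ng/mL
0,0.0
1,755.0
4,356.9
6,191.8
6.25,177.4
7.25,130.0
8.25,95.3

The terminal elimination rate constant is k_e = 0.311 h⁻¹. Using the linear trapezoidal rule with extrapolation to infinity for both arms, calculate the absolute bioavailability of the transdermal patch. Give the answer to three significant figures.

Trapezoidal AUC_0→5 (IV):
  [0→1]: (736.7+539.8)/2 × 1 = 638.25
  [1→3]: (539.8+289.8)/2 × 2 = 829.6
  [3→5]: (289.8+155.6)/2 × 2 = 445.4
  Sum = 1913.25 ng/mL·h
IV tail: 155.6/0.311 = 500.322; AUC_iv,0→∞ = 1913.25 + 500.322 = 2413.572 ng/mL·h
Trapezoidal AUC_0→8.25 (transdermal patch):
  [0→1]: (0.0+755.0)/2 × 1 = 377.5
  [1→4]: (755.0+356.9)/2 × 3 = 1667.85
  [4→6]: (356.9+191.8)/2 × 2 = 548.7
  [6→6.25]: (191.8+177.4)/2 × 0.25 = 46.15
  [6.25→7.25]: (177.4+130.0)/2 × 1 = 153.7
  [7.25→8.25]: (130.0+95.3)/2 × 1 = 112.65
  Sum = 2906.55 ng/mL·h
transdermal patch tail: 95.3/0.311 = 306.431; AUC_ev,0→∞ = 2906.55 + 306.431 = 3212.981 ng/mL·h
F = (AUC_ev/D_ev)/(AUC_iv/D_iv) = (3212.981/10)/(2413.572/5) = 321.2981/482.7144 = 0.6656

F = 0.666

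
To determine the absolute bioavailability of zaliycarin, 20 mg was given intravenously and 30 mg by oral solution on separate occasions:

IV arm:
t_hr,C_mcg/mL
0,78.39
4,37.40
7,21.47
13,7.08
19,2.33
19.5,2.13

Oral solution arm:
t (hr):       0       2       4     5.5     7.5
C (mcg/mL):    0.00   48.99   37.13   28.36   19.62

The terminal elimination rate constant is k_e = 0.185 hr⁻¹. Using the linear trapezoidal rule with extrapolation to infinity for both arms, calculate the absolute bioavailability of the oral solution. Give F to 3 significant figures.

Trapezoidal AUC_0→19.5 (IV):
  [0→4]: (78.39+37.40)/2 × 4 = 231.58
  [4→7]: (37.40+21.47)/2 × 3 = 88.305
  [7→13]: (21.47+7.08)/2 × 6 = 85.65
  [13→19]: (7.08+2.33)/2 × 6 = 28.23
  [19→19.5]: (2.33+2.13)/2 × 0.5 = 1.115
  Sum = 434.88 mcg/mL·hr
IV tail: 2.13/0.185 = 11.514; AUC_iv,0→∞ = 434.88 + 11.514 = 446.394 mcg/mL·hr
Trapezoidal AUC_0→7.5 (oral solution):
  [0→2]: (0.00+48.99)/2 × 2 = 48.99
  [2→4]: (48.99+37.13)/2 × 2 = 86.12
  [4→5.5]: (37.13+28.36)/2 × 1.5 = 49.1175
  [5.5→7.5]: (28.36+19.62)/2 × 2 = 47.98
  Sum = 232.2075 mcg/mL·hr
oral solution tail: 19.62/0.185 = 106.054; AUC_ev,0→∞ = 232.2075 + 106.054 = 338.2615 mcg/mL·hr
F = (AUC_ev/D_ev)/(AUC_iv/D_iv) = (338.2615/30)/(446.394/20) = 11.2754/22.3197 = 0.5052

F = 0.505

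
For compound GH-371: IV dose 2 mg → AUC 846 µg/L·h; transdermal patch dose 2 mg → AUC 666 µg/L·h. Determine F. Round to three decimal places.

F = (AUC_ev / D_ev) / (AUC_iv / D_iv)
  = (666/2) / (846/2)
  = 333 / 423 = 0.7872

F = 0.787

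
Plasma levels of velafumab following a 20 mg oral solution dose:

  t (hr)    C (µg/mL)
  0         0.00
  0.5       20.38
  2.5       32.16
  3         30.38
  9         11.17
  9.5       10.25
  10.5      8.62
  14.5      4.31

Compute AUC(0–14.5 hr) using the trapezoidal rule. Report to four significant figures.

AUC = 238.6 µg/mL·hr

Trapezoidal AUC_0→14.5:
  [0→0.5]: (0.00+20.38)/2 × 0.5 = 5.095
  [0.5→2.5]: (20.38+32.16)/2 × 2 = 52.54
  [2.5→3]: (32.16+30.38)/2 × 0.5 = 15.635
  [3→9]: (30.38+11.17)/2 × 6 = 124.65
  [9→9.5]: (11.17+10.25)/2 × 0.5 = 5.355
  [9.5→10.5]: (10.25+8.62)/2 × 1 = 9.435
  [10.5→14.5]: (8.62+4.31)/2 × 4 = 25.86
  Sum = 238.57 µg/mL·hr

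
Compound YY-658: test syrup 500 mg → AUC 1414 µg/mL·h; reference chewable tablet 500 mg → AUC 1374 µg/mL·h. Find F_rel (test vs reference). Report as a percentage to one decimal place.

F_rel = 102.9%

F_rel = (AUC_test/D_test) / (AUC_ref/D_ref)
      = (1414/500) / (1374/500)
      = 2.828 / 2.748 = 1.0291 = 102.91%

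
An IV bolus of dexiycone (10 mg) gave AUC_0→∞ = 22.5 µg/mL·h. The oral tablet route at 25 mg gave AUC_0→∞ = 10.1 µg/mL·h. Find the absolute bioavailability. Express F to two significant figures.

F = (AUC_ev / D_ev) / (AUC_iv / D_iv)
  = (10.1/25) / (22.5/10)
  = 0.404 / 2.25 = 0.1796

F = 0.18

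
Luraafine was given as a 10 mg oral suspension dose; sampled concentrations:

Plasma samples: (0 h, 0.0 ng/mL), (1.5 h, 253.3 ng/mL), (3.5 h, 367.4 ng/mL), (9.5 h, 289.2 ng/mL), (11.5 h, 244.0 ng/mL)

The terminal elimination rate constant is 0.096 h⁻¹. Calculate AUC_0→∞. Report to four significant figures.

AUC = 5855 ng/mL·h

Trapezoidal AUC_0→11.5:
  [0→1.5]: (0.0+253.3)/2 × 1.5 = 189.975
  [1.5→3.5]: (253.3+367.4)/2 × 2 = 620.7
  [3.5→9.5]: (367.4+289.2)/2 × 6 = 1969.8
  [9.5→11.5]: (289.2+244.0)/2 × 2 = 533.2
  Sum = 3313.675 ng/mL·h
Extrapolated tail: C_last / k_e = 244.0 / 0.096 = 2541.667
AUC_0→∞ = 3313.675 + 2541.667 = 5855.342 ng/mL·h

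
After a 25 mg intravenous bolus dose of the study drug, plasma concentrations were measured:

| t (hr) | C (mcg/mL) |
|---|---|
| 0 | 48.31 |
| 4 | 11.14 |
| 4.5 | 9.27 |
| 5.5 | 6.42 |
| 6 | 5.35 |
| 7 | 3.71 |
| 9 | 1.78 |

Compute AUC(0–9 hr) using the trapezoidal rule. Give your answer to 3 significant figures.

Trapezoidal AUC_0→9:
  [0→4]: (48.31+11.14)/2 × 4 = 118.9
  [4→4.5]: (11.14+9.27)/2 × 0.5 = 5.1025
  [4.5→5.5]: (9.27+6.42)/2 × 1 = 7.845
  [5.5→6]: (6.42+5.35)/2 × 0.5 = 2.9425
  [6→7]: (5.35+3.71)/2 × 1 = 4.53
  [7→9]: (3.71+1.78)/2 × 2 = 5.49
  Sum = 144.81 mcg/mL·hr

AUC = 145 mcg/mL·hr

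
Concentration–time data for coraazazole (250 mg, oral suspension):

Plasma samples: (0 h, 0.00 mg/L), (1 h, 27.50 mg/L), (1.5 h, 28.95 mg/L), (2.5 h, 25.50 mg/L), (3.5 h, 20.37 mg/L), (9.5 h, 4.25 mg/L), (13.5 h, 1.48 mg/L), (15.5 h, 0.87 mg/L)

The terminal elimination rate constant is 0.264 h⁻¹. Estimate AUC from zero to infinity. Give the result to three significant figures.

Trapezoidal AUC_0→15.5:
  [0→1]: (0.00+27.50)/2 × 1 = 13.75
  [1→1.5]: (27.50+28.95)/2 × 0.5 = 14.1125
  [1.5→2.5]: (28.95+25.50)/2 × 1 = 27.225
  [2.5→3.5]: (25.50+20.37)/2 × 1 = 22.935
  [3.5→9.5]: (20.37+4.25)/2 × 6 = 73.86
  [9.5→13.5]: (4.25+1.48)/2 × 4 = 11.46
  [13.5→15.5]: (1.48+0.87)/2 × 2 = 2.35
  Sum = 165.6925 mg/L·h
Extrapolated tail: C_last / k_e = 0.87 / 0.264 = 3.295
AUC_0→∞ = 165.6925 + 3.295 = 168.9875 mg/L·h

AUC = 169 mg/L·h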